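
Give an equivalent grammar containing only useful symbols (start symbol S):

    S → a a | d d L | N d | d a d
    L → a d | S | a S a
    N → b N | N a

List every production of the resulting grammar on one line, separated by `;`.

Generating nonterminals: {L, S}.
Reachable from S after that: {L, S}.
Removed useless symbols: {N} and every production mentioning them.

S → a a | d d L | d a d; L → a d | S | a S a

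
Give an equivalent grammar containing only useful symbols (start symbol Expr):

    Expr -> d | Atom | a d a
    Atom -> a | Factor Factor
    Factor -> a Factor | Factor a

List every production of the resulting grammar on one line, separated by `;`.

Expr -> d | Atom | a d a; Atom -> a

Generating nonterminals: {Atom, Expr}.
Reachable from Expr after that: {Atom, Expr}.
Removed useless symbols: {Factor} and every production mentioning them.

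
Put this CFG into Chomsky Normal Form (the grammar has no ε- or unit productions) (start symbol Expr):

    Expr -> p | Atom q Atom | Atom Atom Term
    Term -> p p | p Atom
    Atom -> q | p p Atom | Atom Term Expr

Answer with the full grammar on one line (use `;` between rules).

Introduce a nonterminal for each terminal appearing in a rule of length ≥ 2: X1 → q, X2 → p.
Binarize each right-hand side of length ≥ 3 by chaining fresh nonterminals (Y1, Y2, …): affected rules were Expr → Atom X1 Atom; Expr → Atom Atom Term; Atom → X2 X2 Atom; Atom → Atom Term Expr.

Expr -> p | Atom Y1 | Atom Y2; Term -> X2 X2 | X2 Atom; Atom -> q | X2 Y3 | Atom Y4; X1 -> q; X2 -> p; Y1 -> X1 Atom; Y2 -> Atom Term; Y3 -> X2 Atom; Y4 -> Term Expr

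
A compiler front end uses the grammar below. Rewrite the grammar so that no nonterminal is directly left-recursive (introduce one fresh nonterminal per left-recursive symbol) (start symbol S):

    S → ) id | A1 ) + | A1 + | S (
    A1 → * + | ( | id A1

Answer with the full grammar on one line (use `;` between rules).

S is directly left-recursive.
For S: α = {(}, β = {) id, A1 ) +, A1 +}. Rewrite as S → β S' and S' → α S' | ε.

S → ) id S' | A1 ) + S' | A1 + S'; A1 → * + | ( | id A1; S' → ( S' | epsilon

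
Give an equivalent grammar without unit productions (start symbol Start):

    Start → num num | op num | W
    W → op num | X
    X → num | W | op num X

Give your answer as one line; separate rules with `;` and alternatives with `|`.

Start → num num | op num | num | op num X; W → num | op num X | op num; X → num | op num X | op num

Unit pairs: Start ⇒* {W, X}; W ⇒* {X}; X ⇒* {W}.
Replace each nonterminal's rules with the union of the non-unit rules of every nonterminal it unit-derives.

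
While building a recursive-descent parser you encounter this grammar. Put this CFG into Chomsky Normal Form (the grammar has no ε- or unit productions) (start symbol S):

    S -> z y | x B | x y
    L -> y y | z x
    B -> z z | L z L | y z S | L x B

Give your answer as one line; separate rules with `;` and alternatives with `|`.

Introduce a nonterminal for each terminal appearing in a rule of length ≥ 2: X1 → z, X2 → y, X3 → x.
Binarize each right-hand side of length ≥ 3 by chaining fresh nonterminals (Y1, Y2, …): affected rules were B → L X1 L; B → X2 X1 S; B → L X3 B.

S -> X1 X2 | X3 B | X3 X2; L -> X2 X2 | X1 X3; B -> X1 X1 | L Y1 | X2 Y2 | L Y3; X1 -> z; X2 -> y; X3 -> x; Y1 -> X1 L; Y2 -> X1 S; Y3 -> X3 B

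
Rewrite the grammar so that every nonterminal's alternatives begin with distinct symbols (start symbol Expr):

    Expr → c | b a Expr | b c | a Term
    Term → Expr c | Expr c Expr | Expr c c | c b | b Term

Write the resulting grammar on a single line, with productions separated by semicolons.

Expr → c | a Term | b Expr1; Term → c b | b Term | Expr c Term1; Expr1 → a Expr | c; Term1 → epsilon | Expr | c

Expr has alternatives sharing prefix 'b': factor to Expr → b Expr1 with Expr1 → a Expr | c.
Term has alternatives sharing prefix 'Expr c': factor to Term → Expr c Term1 with Term1 → ε | Expr | c.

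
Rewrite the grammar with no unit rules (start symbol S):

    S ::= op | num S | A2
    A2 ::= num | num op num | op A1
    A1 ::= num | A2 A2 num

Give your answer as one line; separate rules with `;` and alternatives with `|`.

S ::= num | num op num | op A1 | op | num S; A2 ::= num | num op num | op A1; A1 ::= num | A2 A2 num

Unit pairs: S ⇒* {A2}.
Replace each nonterminal's rules with the union of the non-unit rules of every nonterminal it unit-derives.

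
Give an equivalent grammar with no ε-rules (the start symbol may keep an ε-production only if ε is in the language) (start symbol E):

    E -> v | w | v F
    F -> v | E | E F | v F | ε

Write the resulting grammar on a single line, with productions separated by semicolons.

E -> v | w | v F; F -> v | E | E F | v F

Nullable set = {F}.
ε ∉ L(G), so no ε-production is kept.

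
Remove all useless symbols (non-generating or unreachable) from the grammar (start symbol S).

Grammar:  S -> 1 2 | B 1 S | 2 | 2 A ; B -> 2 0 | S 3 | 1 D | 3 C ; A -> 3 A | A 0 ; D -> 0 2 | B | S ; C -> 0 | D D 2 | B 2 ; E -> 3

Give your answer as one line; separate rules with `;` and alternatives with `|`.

Generating nonterminals: {B, C, D, E, S}.
Reachable from S after that: {B, C, D, S}.
Removed useless symbols: {A, E} and every production mentioning them.

S -> 1 2 | B 1 S | 2; B -> 2 0 | S 3 | 1 D | 3 C; D -> 0 2 | B | S; C -> 0 | D D 2 | B 2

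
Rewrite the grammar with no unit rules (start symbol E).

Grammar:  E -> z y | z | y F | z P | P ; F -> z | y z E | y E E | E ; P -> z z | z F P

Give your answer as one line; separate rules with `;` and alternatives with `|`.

Unit pairs: E ⇒* {P}; F ⇒* {E, P}.
For each unit pair (A, B), copy every non-unit production of B to A, then drop all unit productions.

E -> z y | z | y F | z P | z z | z F P; F -> z y | z | y F | z P | y z E | y E E | z z | z F P; P -> z z | z F P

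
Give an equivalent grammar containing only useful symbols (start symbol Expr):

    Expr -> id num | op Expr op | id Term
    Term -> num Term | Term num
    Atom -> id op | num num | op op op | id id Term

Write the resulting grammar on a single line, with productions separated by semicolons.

Expr -> id num | op Expr op

Generating nonterminals: {Atom, Expr}.
Reachable from Expr after that: {Expr}.
Removed useless symbols: {Atom, Term} and every production mentioning them.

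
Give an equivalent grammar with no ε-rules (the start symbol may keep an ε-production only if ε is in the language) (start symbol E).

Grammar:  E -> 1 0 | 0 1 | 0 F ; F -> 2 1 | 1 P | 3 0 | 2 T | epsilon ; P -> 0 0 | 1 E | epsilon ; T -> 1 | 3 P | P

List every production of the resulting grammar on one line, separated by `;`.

The nullable symbols are {F, P, T}.
ε ∉ L(G), so no ε-production is kept.
For each production, add variants omitting each subset of nullable occurrences: E → 0 F gives 0 F | 0. F → 1 P gives 1 P | 1. F → 2 T gives 2 T | 2. T → 3 P gives 3 P | 3.

E -> 1 0 | 0 1 | 0 F | 0; F -> 2 1 | 1 P | 1 | 3 0 | 2 T | 2; P -> 0 0 | 1 E; T -> 1 | 3 P | 3 | P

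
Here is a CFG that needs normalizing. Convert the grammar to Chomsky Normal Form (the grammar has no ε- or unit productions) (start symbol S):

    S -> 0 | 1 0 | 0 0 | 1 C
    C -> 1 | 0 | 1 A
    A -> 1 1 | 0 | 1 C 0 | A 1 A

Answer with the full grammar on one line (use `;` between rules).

S -> 0 | X1 X2 | X2 X2 | X1 C; C -> 1 | 0 | X1 A; A -> X1 X1 | 0 | X1 Y1 | A Y2; X1 -> 1; X2 -> 0; Y1 -> C X2; Y2 -> X1 A

Introduce a nonterminal for each terminal appearing in a rule of length ≥ 2: X1 → 1, X2 → 0.
Binarize each right-hand side of length ≥ 3 by chaining fresh nonterminals (Y1, Y2, …): affected rules were A → X1 C X2; A → A X1 A.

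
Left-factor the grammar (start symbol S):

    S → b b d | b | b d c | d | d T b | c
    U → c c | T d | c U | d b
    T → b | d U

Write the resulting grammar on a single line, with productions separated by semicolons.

S → c | b S' | d S''; U → T d | d b | c U'; T → b | d U; S' → b d | ε | d c; S'' → ε | T b; U' → c | U

S has alternatives sharing prefix 'b': factor to S → b S' with S' → b d | ε | d c.
S has alternatives sharing prefix 'd': factor to S → d S'' with S'' → ε | T b.
U has alternatives sharing prefix 'c': factor to U → c U' with U' → c | U.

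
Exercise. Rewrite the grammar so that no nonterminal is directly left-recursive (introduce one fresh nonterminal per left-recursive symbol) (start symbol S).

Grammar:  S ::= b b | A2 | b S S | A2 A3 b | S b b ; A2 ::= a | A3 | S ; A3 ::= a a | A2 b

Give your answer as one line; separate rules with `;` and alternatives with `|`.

Left recursion appears on S.
For S: α = {b b}, β = {b b, A2, b S S, A2 A3 b}. Rewrite as S → β S' and S' → α S' | ε.

S ::= b b S' | A2 S' | b S S S' | A2 A3 b S'; A2 ::= a | A3 | S; A3 ::= a a | A2 b; S' ::= b b S' | ε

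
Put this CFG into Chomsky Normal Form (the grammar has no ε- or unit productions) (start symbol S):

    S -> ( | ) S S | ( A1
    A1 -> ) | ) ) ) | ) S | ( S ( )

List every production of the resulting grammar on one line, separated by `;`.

Introduce a nonterminal for each terminal appearing in a rule of length ≥ 2: X1 → ), X2 → (.
Binarize each right-hand side of length ≥ 3 by chaining fresh nonterminals (Y1, Y2, …): affected rules were S → X1 S S; A1 → X1 X1 X1; A1 → X2 S X2 X1.

S -> ( | X1 Y1 | X2 A1; A1 -> ) | X1 Y2 | X1 S | X2 Y3; X1 -> ); X2 -> (; Y1 -> S S; Y2 -> X1 X1; Y3 -> S Y4; Y4 -> X2 X1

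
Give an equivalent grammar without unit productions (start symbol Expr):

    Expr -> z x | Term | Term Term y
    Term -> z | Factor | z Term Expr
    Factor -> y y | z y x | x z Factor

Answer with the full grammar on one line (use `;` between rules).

Unit pairs: Expr ⇒* {Factor, Term}; Term ⇒* {Factor}.
Replace each nonterminal's rules with the union of the non-unit rules of every nonterminal it unit-derives.

Expr -> z | z Term Expr | y y | z y x | x z Factor | z x | Term Term y; Term -> z | z Term Expr | y y | z y x | x z Factor; Factor -> y y | z y x | x z Factor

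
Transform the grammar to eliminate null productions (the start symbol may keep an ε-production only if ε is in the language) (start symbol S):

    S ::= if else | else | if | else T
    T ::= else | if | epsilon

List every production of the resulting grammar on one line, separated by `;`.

Nullable nonterminals: {T}.
ε ∉ L(G), so no ε-production is kept.

S ::= if else | else | if | else T; T ::= else | if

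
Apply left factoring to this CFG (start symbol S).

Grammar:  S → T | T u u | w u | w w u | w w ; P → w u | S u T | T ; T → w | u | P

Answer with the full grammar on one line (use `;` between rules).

S → w S' | T S''; P → w u | S u T | T; T → w | u | P; S' → u | w S'''; S'' → ε | u u; S''' → u | ε

S has alternatives sharing prefix 'w': factor to S → w S' with S' → u | w u | w.
S has alternatives sharing prefix 'T': factor to S → T S'' with S'' → ε | u u.
S' has alternatives sharing prefix 'w': factor to S' → w S''' with S''' → u | ε.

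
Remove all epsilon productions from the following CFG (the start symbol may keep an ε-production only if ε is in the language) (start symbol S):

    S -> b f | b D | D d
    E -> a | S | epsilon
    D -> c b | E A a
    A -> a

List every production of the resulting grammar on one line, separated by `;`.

S -> b f | b D | D d; E -> a | S; D -> c b | E A a | A a; A -> a

Nullable nonterminals: {E}.
ε ∉ L(G), so no ε-production is kept.
Add the nullable-subset variants: D → E A a gives E A a | A a.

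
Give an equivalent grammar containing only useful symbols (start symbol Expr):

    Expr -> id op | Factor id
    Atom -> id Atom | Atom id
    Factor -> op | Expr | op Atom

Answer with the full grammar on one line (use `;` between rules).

Expr -> id op | Factor id; Factor -> op | Expr

Generating nonterminals: {Expr, Factor}.
Reachable from Expr after that: {Expr, Factor}.
Removed useless symbols: {Atom} and every production mentioning them.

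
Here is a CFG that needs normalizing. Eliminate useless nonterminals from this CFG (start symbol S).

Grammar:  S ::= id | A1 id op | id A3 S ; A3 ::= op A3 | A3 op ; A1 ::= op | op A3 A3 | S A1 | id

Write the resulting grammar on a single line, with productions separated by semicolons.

Generating nonterminals: {A1, S}.
Reachable from S after that: {A1, S}.
Removed useless symbols: {A3} and every production mentioning them.

S ::= id | A1 id op; A1 ::= op | S A1 | id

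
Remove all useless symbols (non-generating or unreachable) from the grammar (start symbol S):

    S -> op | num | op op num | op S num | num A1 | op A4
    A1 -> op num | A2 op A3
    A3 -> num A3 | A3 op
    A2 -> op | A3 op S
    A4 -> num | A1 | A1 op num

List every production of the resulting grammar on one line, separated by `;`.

Generating nonterminals: {A1, A2, A4, S}.
Reachable from S after that: {A1, A4, S}.
Removed useless symbols: {A2, A3} and every production mentioning them.

S -> op | num | op op num | op S num | num A1 | op A4; A1 -> op num; A4 -> num | A1 | A1 op num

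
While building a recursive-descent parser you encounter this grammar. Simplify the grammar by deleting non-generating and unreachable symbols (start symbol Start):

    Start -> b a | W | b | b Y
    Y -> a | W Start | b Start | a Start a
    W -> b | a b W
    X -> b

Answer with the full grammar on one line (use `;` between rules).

Start -> b a | W | b | b Y; Y -> a | W Start | b Start | a Start a; W -> b | a b W

Generating nonterminals: {Start, W, X, Y}.
Reachable from Start after that: {Start, W, Y}.
Removed useless symbols: {X} and every production mentioning them.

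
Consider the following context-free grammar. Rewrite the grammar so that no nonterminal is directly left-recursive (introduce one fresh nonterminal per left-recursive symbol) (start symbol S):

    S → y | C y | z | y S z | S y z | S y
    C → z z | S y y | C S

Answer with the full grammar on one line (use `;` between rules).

S → y S' | C y S' | z S' | y S z S'; C → z z C' | S y y C'; S' → y z S' | y S' | ε; C' → S C' | ε

Left recursion appears on S, C.
For S: α = {y z, y}, β = {y, C y, z, y S z}. Rewrite as S → β S' and S' → α S' | ε.
For C: α = {S}, β = {z z, S y y}. Rewrite as C → β C' and C' → α C' | ε.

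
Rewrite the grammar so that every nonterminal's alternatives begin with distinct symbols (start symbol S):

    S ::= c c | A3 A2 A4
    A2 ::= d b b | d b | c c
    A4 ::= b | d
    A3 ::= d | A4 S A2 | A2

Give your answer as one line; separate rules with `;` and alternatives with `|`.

A2 has alternatives sharing prefix 'd b': factor to A2 → d b A2' with A2' → b | ε.

S ::= c c | A3 A2 A4; A2 ::= c c | d b A2'; A4 ::= b | d; A3 ::= d | A4 S A2 | A2; A2' ::= b | ε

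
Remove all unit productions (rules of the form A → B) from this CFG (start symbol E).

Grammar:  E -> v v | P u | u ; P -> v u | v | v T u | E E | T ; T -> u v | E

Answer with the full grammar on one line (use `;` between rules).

Unit pairs: P ⇒* {E, T}; T ⇒* {E}.
Replace each nonterminal's rules with the union of the non-unit rules of every nonterminal it unit-derives.

E -> v v | P u | u; P -> v v | P u | u | v u | v | v T u | E E | u v; T -> v v | P u | u | u v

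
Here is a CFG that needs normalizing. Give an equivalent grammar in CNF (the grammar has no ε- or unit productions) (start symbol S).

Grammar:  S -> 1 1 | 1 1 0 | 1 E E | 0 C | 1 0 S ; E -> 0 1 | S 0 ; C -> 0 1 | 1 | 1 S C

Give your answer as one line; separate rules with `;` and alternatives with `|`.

S -> X1 X1 | X1 Y1 | X1 Y2 | X2 C | X1 Y3; E -> X2 X1 | S X2; C -> X2 X1 | 1 | X1 Y4; X1 -> 1; X2 -> 0; Y1 -> X1 X2; Y2 -> E E; Y3 -> X2 S; Y4 -> S C

Introduce a nonterminal for each terminal appearing in a rule of length ≥ 2: X1 → 1, X2 → 0.
Binarize each right-hand side of length ≥ 3 by chaining fresh nonterminals (Y1, Y2, …): affected rules were S → X1 X1 X2; S → X1 E E; S → X1 X2 S; C → X1 S C.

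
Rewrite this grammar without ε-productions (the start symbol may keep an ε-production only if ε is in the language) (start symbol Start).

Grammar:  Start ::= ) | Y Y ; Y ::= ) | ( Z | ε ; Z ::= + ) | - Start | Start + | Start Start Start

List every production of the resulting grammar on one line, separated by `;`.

Start ::= ) | Y Y | Y | ε; Y ::= ) | ( Z | (; Z ::= + ) | - Start | - | Start + | + | Start Start Start | Start Start | Start

Nullable set = {Start, Y, Z}.
ε ∈ L(G) since Start is nullable, so keep Start → ε.
Expand every rule over subsets of its nullable positions: Start → Y Y gives Y Y | Y. Y → ( Z gives ( Z | (. Z → - Start gives - Start | -. Z → Start + gives Start + | +.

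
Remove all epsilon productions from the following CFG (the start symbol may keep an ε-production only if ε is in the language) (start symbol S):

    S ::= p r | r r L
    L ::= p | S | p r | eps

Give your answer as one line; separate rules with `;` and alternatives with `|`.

Nullable set = {L}.
ε ∉ L(G), so no ε-production is kept.
Expand every rule over subsets of its nullable positions: S → r r L gives r r L | r r.

S ::= p r | r r L | r r; L ::= p | S | p r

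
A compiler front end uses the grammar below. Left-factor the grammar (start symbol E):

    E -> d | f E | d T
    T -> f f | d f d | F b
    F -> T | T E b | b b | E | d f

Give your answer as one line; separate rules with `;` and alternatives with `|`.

E -> f E | d E'; T -> f f | d f d | F b; F -> b b | E | d f | T F'; E' -> ε | T; F' -> ε | E b

E has alternatives sharing prefix 'd': factor to E → d E' with E' → ε | T.
F has alternatives sharing prefix 'T': factor to F → T F' with F' → ε | E b.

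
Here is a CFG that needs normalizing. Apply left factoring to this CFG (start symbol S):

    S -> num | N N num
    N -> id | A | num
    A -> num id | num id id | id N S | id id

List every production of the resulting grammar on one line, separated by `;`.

S -> num | N N num; N -> id | A | num; A -> num id A' | id A''; A' -> ε | id; A'' -> N S | id

A has alternatives sharing prefix 'num id': factor to A → num id A' with A' → ε | id.
A has alternatives sharing prefix 'id': factor to A → id A'' with A'' → N S | id.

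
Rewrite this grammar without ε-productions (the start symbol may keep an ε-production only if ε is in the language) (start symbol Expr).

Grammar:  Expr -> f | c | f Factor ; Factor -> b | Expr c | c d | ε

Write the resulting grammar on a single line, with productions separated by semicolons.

The nullable symbols are {Factor}.
ε ∉ L(G), so no ε-production is kept.

Expr -> f | c | f Factor; Factor -> b | Expr c | c d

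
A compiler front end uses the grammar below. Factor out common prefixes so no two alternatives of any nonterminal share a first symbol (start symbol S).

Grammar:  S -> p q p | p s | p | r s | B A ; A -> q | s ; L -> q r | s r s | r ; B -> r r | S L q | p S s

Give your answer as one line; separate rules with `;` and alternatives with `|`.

S -> r s | B A | p S'; A -> q | s; L -> q r | s r s | r; B -> r r | S L q | p S s; S' -> q p | s | ε

S has alternatives sharing prefix 'p': factor to S → p S' with S' → q p | s | ε.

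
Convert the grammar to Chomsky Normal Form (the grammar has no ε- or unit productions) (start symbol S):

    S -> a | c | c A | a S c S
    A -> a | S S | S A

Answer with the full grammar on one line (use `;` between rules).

Introduce a nonterminal for each terminal appearing in a rule of length ≥ 2: X1 → c, X2 → a.
Binarize each right-hand side of length ≥ 3 by chaining fresh nonterminals (Y1, Y2, …): affected rules were S → X2 S X1 S.

S -> a | c | X1 A | X2 Y1; A -> a | S S | S A; X1 -> c; X2 -> a; Y1 -> S Y2; Y2 -> X1 S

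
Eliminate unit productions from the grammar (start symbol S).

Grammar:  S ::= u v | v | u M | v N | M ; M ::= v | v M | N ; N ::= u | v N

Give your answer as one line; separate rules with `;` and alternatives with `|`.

Unit pairs: M ⇒* {N}; S ⇒* {M, N}.
Replace each nonterminal's rules with the union of the non-unit rules of every nonterminal it unit-derives.

S ::= u v | v | u M | v N | u | v M; M ::= u | v N | v | v M; N ::= u | v N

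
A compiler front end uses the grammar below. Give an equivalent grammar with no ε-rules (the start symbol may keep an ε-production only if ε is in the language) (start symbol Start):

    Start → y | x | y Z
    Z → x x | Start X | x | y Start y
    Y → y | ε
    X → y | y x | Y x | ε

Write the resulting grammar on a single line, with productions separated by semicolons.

Start → y | x | y Z; Z → x x | Start X | Start | x | y Start y; Y → y; X → y | y x | Y x | x

Nullable set = {X, Y}.
ε ∉ L(G), so no ε-production is kept.
For each production, add variants omitting each subset of nullable occurrences: Z → Start X gives Start X | Start. X → Y x gives Y x | x.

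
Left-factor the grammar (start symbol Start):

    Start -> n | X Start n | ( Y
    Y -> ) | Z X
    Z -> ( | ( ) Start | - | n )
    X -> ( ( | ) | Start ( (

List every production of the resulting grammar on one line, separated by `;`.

Z has alternatives sharing prefix '(': factor to Z → ( Z1 with Z1 → ε | ) Start.

Start -> n | X Start n | ( Y; Y -> ) | Z X; Z -> - | n ) | ( Z1; X -> ( ( | ) | Start ( (; Z1 -> ε | ) Start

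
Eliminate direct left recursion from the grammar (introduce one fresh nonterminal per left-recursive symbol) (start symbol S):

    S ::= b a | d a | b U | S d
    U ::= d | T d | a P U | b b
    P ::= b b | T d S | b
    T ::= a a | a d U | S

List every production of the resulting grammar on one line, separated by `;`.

Directly left-recursive nonterminal: S.
For S: α = {d}, β = {b a, d a, b U}. Rewrite as S → β S' and S' → α S' | ε.

S ::= b a S' | d a S' | b U S'; U ::= d | T d | a P U | b b; P ::= b b | T d S | b; T ::= a a | a d U | S; S' ::= d S' | epsilon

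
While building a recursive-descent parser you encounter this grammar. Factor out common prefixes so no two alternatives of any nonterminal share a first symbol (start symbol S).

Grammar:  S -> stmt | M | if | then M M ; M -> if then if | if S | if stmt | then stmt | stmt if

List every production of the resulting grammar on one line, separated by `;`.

S -> stmt | M | if | then M M; M -> then stmt | stmt if | if M'; M' -> then if | S | stmt

M has alternatives sharing prefix 'if': factor to M → if M' with M' → then if | S | stmt.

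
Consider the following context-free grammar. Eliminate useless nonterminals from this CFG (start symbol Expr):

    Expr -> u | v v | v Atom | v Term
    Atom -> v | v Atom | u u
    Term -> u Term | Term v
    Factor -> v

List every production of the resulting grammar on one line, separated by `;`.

Expr -> u | v v | v Atom; Atom -> v | v Atom | u u

Generating nonterminals: {Atom, Expr, Factor}.
Reachable from Expr after that: {Atom, Expr}.
Removed useless symbols: {Factor, Term} and every production mentioning them.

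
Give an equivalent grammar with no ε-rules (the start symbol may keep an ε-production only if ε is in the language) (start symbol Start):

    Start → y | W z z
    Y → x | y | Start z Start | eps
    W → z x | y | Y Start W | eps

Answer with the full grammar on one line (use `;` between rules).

Start → y | W z z | z z; Y → x | y | Start z Start; W → z x | y | Y Start W | Y Start | Start W | Start

Nullable nonterminals: {W, Y}.
ε ∉ L(G), so no ε-production is kept.
Add the nullable-subset variants: Start → W z z gives W z z | z z. W → Y Start W gives Y Start W | Y Start | Start W | Start.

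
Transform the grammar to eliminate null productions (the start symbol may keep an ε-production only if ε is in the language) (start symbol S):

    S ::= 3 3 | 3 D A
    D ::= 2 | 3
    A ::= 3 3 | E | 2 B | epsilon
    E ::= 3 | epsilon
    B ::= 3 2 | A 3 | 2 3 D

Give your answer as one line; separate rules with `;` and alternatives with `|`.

S ::= 3 3 | 3 D A | 3 D; D ::= 2 | 3; A ::= 3 3 | E | 2 B; E ::= 3; B ::= 3 2 | A 3 | 3 | 2 3 D

The nullable symbols are {A, E}.
ε ∉ L(G), so no ε-production is kept.
Expand every rule over subsets of its nullable positions: S → 3 D A gives 3 D A | 3 D. B → A 3 gives A 3 | 3.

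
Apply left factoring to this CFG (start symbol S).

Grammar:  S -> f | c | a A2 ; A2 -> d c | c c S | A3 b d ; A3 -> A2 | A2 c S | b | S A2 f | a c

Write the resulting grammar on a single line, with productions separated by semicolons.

A3 has alternatives sharing prefix 'A2': factor to A3 → A2 A3' with A3' → ε | c S.

S -> f | c | a A2; A2 -> d c | c c S | A3 b d; A3 -> b | S A2 f | a c | A2 A3'; A3' -> ε | c S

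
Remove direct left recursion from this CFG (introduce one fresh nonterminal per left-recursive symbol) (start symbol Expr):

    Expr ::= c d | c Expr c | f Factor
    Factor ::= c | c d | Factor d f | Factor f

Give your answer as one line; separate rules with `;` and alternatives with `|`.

Directly left-recursive nonterminal: Factor.
For Factor: α = {d f, f}, β = {c, c d}. Rewrite as Factor → β Factor1 and Factor1 → α Factor1 | ε.

Expr ::= c d | c Expr c | f Factor; Factor ::= c Factor1 | c d Factor1; Factor1 ::= d f Factor1 | f Factor1 | ε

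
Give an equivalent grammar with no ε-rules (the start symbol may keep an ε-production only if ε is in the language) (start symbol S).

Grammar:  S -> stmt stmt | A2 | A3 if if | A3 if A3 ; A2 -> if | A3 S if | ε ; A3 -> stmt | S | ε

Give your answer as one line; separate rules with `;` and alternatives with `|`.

S -> stmt stmt | A2 | A3 if if | if if | A3 if A3 | A3 if | if A3 | if | ε; A2 -> if | A3 S if | A3 if | S if; A3 -> stmt | S

Nullable set = {A2, A3, S}.
ε ∈ L(G) since S is nullable, so keep S → ε.
Add the nullable-subset variants: S → A3 if if gives A3 if if | if if. S → A3 if A3 gives A3 if A3 | A3 if | if A3 | if. A2 → A3 S if gives A3 S if | A3 if | S if.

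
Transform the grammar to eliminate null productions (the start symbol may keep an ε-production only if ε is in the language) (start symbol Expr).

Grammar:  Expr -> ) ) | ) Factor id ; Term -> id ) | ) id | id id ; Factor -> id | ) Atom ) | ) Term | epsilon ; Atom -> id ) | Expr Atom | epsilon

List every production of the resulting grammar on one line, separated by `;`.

Nullable set = {Atom, Factor}.
ε ∉ L(G), so no ε-production is kept.
For each production, add variants omitting each subset of nullable occurrences: Expr → ) Factor id gives ) Factor id | ) id. Factor → ) Atom ) gives ) Atom ) | ) ). Atom → Expr Atom gives Expr Atom | Expr.

Expr -> ) ) | ) Factor id | ) id; Term -> id ) | ) id | id id; Factor -> id | ) Atom ) | ) ) | ) Term; Atom -> id ) | Expr Atom | Expr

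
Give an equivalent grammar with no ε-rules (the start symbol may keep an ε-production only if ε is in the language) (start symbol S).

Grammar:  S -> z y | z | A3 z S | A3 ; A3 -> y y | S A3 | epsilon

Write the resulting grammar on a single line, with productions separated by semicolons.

S -> z y | z | A3 z S | A3 z | z S | A3 | ε; A3 -> y y | S A3 | S

Nullable nonterminals: {A3, S}.
ε ∈ L(G) since S is nullable, so keep S → ε.
Expand every rule over subsets of its nullable positions: S → A3 z S gives A3 z S | A3 z | z S. A3 → S A3 gives S A3 | S.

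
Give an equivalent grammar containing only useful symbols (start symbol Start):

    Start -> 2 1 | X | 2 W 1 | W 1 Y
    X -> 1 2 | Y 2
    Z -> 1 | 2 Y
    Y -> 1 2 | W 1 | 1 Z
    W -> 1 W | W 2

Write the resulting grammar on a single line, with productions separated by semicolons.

Generating nonterminals: {Start, X, Y, Z}.
Reachable from Start after that: {Start, X, Y, Z}.
Removed useless symbols: {W} and every production mentioning them.

Start -> 2 1 | X; X -> 1 2 | Y 2; Z -> 1 | 2 Y; Y -> 1 2 | 1 Z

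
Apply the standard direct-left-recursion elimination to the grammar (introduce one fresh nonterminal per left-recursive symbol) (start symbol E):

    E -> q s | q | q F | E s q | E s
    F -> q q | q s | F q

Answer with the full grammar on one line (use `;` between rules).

E -> q s E' | q E' | q F E'; F -> q q F' | q s F'; E' -> s q E' | s E' | ε; F' -> q F' | ε

Left recursion appears on E, F.
For E: α = {s q, s}, β = {q s, q, q F}. Rewrite as E → β E' and E' → α E' | ε.
For F: α = {q}, β = {q q, q s}. Rewrite as F → β F' and F' → α F' | ε.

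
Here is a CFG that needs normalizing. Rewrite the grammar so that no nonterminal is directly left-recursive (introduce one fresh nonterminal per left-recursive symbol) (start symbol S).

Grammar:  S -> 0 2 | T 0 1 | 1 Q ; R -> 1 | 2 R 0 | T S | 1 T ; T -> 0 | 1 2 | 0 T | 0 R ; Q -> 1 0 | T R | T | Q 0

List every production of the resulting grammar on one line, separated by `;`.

Directly left-recursive nonterminal: Q.
For Q: α = {0}, β = {1 0, T R, T}. Rewrite as Q → β Q' and Q' → α Q' | ε.

S -> 0 2 | T 0 1 | 1 Q; R -> 1 | 2 R 0 | T S | 1 T; T -> 0 | 1 2 | 0 T | 0 R; Q -> 1 0 Q' | T R Q' | T Q'; Q' -> 0 Q' | ε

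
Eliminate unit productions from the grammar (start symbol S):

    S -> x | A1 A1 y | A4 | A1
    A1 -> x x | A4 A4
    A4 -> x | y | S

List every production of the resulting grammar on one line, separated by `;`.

Unit pairs: A4 ⇒* {A1, S}; S ⇒* {A1, A4}.
For each unit pair (A, B), copy every non-unit production of B to A, then drop all unit productions.

S -> x | y | x x | A4 A4 | A1 A1 y; A1 -> x x | A4 A4; A4 -> x | y | x x | A4 A4 | A1 A1 y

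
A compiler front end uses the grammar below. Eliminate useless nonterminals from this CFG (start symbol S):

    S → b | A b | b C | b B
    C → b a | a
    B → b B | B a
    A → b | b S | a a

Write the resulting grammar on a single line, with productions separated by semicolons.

S → b | A b | b C; C → b a | a; A → b | b S | a a

Generating nonterminals: {A, C, S}.
Reachable from S after that: {A, C, S}.
Removed useless symbols: {B} and every production mentioning them.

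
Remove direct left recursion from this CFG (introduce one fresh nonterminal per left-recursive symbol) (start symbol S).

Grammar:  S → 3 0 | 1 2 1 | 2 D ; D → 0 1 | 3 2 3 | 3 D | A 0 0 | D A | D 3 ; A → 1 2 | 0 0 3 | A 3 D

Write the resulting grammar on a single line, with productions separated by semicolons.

S → 3 0 | 1 2 1 | 2 D; D → 0 1 D' | 3 2 3 D' | 3 D D' | A 0 0 D'; A → 1 2 A' | 0 0 3 A'; D' → A D' | 3 D' | ε; A' → 3 D A' | ε

D, A are directly left-recursive.
For D: α = {A, 3}, β = {0 1, 3 2 3, 3 D, A 0 0}. Rewrite as D → β D' and D' → α D' | ε.
For A: α = {3 D}, β = {1 2, 0 0 3}. Rewrite as A → β A' and A' → α A' | ε.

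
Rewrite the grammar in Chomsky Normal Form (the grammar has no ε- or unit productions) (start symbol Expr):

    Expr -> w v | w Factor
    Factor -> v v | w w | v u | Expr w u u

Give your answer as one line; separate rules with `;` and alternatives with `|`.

Introduce a nonterminal for each terminal appearing in a rule of length ≥ 2: X1 → w, X2 → v, X3 → u.
Binarize each right-hand side of length ≥ 3 by chaining fresh nonterminals (Y1, Y2, …): affected rules were Factor → Expr X1 X3 X3.

Expr -> X1 X2 | X1 Factor; Factor -> X2 X2 | X1 X1 | X2 X3 | Expr Y1; X1 -> w; X2 -> v; X3 -> u; Y1 -> X1 Y2; Y2 -> X3 X3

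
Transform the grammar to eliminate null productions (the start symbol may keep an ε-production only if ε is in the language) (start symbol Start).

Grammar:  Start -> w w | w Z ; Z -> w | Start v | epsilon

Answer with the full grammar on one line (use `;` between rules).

Start -> w w | w Z | w; Z -> w | Start v

Nullable set = {Z}.
ε ∉ L(G), so no ε-production is kept.
For each production, add variants omitting each subset of nullable occurrences: Start → w Z gives w Z | w.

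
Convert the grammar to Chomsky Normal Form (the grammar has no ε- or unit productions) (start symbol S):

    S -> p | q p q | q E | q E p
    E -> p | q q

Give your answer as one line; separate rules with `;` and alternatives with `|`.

S -> p | X1 Y1 | X1 E | X1 Y2; E -> p | X1 X1; X1 -> q; X2 -> p; Y1 -> X2 X1; Y2 -> E X2

Introduce a nonterminal for each terminal appearing in a rule of length ≥ 2: X1 → q, X2 → p.
Binarize each right-hand side of length ≥ 3 by chaining fresh nonterminals (Y1, Y2, …): affected rules were S → X1 X2 X1; S → X1 E X2.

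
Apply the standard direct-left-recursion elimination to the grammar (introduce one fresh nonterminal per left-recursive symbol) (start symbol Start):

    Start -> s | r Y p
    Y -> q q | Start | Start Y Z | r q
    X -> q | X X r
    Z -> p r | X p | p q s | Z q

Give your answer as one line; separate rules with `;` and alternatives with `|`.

X, Z are directly left-recursive.
For X: α = {X r}, β = {q}. Rewrite as X → β X1 and X1 → α X1 | ε.
For Z: α = {q}, β = {p r, X p, p q s}. Rewrite as Z → β Z1 and Z1 → α Z1 | ε.

Start -> s | r Y p; Y -> q q | Start | Start Y Z | r q; X -> q X1; Z -> p r Z1 | X p Z1 | p q s Z1; X1 -> X r X1 | ε; Z1 -> q Z1 | ε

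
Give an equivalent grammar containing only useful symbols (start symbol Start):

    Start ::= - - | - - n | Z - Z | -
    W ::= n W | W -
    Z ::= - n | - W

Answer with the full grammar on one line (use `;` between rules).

Generating nonterminals: {Start, Z}.
Reachable from Start after that: {Start, Z}.
Removed useless symbols: {W} and every production mentioning them.

Start ::= - - | - - n | Z - Z | -; Z ::= - n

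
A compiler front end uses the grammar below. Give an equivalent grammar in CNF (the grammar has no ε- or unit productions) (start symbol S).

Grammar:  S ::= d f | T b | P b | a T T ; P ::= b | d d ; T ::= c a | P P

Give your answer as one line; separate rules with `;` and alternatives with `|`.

Introduce a nonterminal for each terminal appearing in a rule of length ≥ 2: X1 → d, X2 → f, X3 → b, X4 → a, X5 → c.
Binarize each right-hand side of length ≥ 3 by chaining fresh nonterminals (Y1, Y2, …): affected rules were S → X4 T T.

S ::= X1 X2 | T X3 | P X3 | X4 Y1; P ::= b | X1 X1; T ::= X5 X4 | P P; X1 ::= d; X2 ::= f; X3 ::= b; X4 ::= a; X5 ::= c; Y1 ::= T T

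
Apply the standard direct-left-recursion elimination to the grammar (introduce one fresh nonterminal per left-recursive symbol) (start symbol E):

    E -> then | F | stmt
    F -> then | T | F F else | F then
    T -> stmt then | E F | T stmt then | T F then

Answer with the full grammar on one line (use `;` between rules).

Left recursion appears on F, T.
For F: α = {F else, then}, β = {then, T}. Rewrite as F → β F' and F' → α F' | ε.
For T: α = {stmt then, F then}, β = {stmt then, E F}. Rewrite as T → β T' and T' → α T' | ε.

E -> then | F | stmt; F -> then F' | T F'; T -> stmt then T' | E F T'; F' -> F else F' | then F' | ε; T' -> stmt then T' | F then T' | ε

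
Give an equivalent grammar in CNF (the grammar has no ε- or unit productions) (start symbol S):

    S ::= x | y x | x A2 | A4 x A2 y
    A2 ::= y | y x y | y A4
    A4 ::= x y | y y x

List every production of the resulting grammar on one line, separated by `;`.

Introduce a nonterminal for each terminal appearing in a rule of length ≥ 2: X1 → y, X2 → x.
Binarize each right-hand side of length ≥ 3 by chaining fresh nonterminals (Y1, Y2, …): affected rules were S → A4 X2 A2 X1; A2 → X1 X2 X1; A4 → X1 X1 X2.

S ::= x | X1 X2 | X2 A2 | A4 Y1; A2 ::= y | X1 Y3 | X1 A4; A4 ::= X2 X1 | X1 Y4; X1 ::= y; X2 ::= x; Y1 ::= X2 Y2; Y2 ::= A2 X1; Y3 ::= X2 X1; Y4 ::= X1 X2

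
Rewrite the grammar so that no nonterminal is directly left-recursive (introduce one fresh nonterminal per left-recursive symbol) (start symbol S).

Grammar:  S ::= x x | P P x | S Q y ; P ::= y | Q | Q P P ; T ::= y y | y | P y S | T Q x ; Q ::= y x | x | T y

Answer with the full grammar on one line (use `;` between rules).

S ::= x x S' | P P x S'; P ::= y | Q | Q P P; T ::= y y T' | y T' | P y S T'; Q ::= y x | x | T y; S' ::= Q y S' | ε; T' ::= Q x T' | ε

S, T are directly left-recursive.
For S: α = {Q y}, β = {x x, P P x}. Rewrite as S → β S' and S' → α S' | ε.
For T: α = {Q x}, β = {y y, y, P y S}. Rewrite as T → β T' and T' → α T' | ε.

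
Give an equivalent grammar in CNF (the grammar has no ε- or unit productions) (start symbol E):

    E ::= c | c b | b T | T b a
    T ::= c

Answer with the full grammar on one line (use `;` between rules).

E ::= c | X1 X2 | X2 T | T Y1; T ::= c; X1 ::= c; X2 ::= b; X3 ::= a; Y1 ::= X2 X3

Introduce a nonterminal for each terminal appearing in a rule of length ≥ 2: X1 → c, X2 → b, X3 → a.
Binarize each right-hand side of length ≥ 3 by chaining fresh nonterminals (Y1, Y2, …): affected rules were E → T X2 X3.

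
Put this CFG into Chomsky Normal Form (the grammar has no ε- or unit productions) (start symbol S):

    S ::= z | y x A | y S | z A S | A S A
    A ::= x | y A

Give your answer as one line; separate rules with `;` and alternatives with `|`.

Introduce a nonterminal for each terminal appearing in a rule of length ≥ 2: X1 → y, X2 → x, X3 → z.
Binarize each right-hand side of length ≥ 3 by chaining fresh nonterminals (Y1, Y2, …): affected rules were S → X1 X2 A; S → X3 A S; S → A S A.

S ::= z | X1 Y1 | X1 S | X3 Y2 | A Y3; A ::= x | X1 A; X1 ::= y; X2 ::= x; X3 ::= z; Y1 ::= X2 A; Y2 ::= A S; Y3 ::= S A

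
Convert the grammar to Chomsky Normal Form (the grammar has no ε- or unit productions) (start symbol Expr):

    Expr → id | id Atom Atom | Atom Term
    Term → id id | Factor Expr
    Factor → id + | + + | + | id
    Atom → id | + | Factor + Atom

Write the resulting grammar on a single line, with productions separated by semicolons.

Introduce a nonterminal for each terminal appearing in a rule of length ≥ 2: X1 → id, X2 → +.
Binarize each right-hand side of length ≥ 3 by chaining fresh nonterminals (Y1, Y2, …): affected rules were Expr → X1 Atom Atom; Atom → Factor X2 Atom.

Expr → id | X1 Y1 | Atom Term; Term → X1 X1 | Factor Expr; Factor → X1 X2 | X2 X2 | + | id; Atom → id | + | Factor Y2; X1 → id; X2 → +; Y1 → Atom Atom; Y2 → X2 Atom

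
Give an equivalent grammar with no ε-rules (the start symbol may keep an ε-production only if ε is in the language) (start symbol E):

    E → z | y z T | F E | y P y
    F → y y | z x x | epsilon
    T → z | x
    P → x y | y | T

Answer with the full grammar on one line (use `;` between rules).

The nullable symbols are {F}.
ε ∉ L(G), so no ε-production is kept.

E → z | y z T | F E | y P y; F → y y | z x x; T → z | x; P → x y | y | T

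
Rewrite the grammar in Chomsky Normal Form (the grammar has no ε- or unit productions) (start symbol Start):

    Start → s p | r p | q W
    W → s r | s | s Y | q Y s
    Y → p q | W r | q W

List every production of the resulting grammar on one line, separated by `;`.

Start → X1 X2 | X3 X2 | X4 W; W → X1 X3 | s | X1 Y | X4 Y1; Y → X2 X4 | W X3 | X4 W; X1 → s; X2 → p; X3 → r; X4 → q; Y1 → Y X1

Introduce a nonterminal for each terminal appearing in a rule of length ≥ 2: X1 → s, X2 → p, X3 → r, X4 → q.
Binarize each right-hand side of length ≥ 3 by chaining fresh nonterminals (Y1, Y2, …): affected rules were W → X4 Y X1.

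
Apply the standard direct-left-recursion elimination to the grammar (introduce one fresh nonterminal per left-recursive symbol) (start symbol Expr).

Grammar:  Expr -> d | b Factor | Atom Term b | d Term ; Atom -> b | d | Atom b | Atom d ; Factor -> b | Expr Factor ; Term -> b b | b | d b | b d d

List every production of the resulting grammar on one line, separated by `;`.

Atom is directly left-recursive.
For Atom: α = {b, d}, β = {b, d}. Rewrite as Atom → β Atom1 and Atom1 → α Atom1 | ε.

Expr -> d | b Factor | Atom Term b | d Term; Atom -> b Atom1 | d Atom1; Factor -> b | Expr Factor; Term -> b b | b | d b | b d d; Atom1 -> b Atom1 | d Atom1 | ε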